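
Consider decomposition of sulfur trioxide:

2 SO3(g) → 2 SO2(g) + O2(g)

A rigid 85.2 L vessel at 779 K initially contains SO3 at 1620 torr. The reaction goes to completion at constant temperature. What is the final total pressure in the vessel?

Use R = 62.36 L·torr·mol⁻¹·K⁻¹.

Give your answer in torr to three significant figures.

At constant T and V, P ∝ n(gas): 2 mol gas → 3 mol gas.
P_final = (3/2) × 1620 = 2430 torr

2430 torr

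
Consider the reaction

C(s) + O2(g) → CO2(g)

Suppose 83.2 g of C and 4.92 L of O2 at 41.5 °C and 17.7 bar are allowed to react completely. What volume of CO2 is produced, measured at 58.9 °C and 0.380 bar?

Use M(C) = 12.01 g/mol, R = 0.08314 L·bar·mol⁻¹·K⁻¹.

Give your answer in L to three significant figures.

242 L

n(C) = 83.2 / 12.01 = 6.928 mol
n(O2) = PV/RT = (17.7 × 4.92) / (0.08314 × 314.65) = 3.329 mol
For 6.928 mol C, stoichiometry requires (1/1) × 6.928 = 6.928 mol O2; 3.329 mol is available, so O2 is limiting.
n(CO2) = (1/1) × 3.329 = 3.329 mol
V(CO2) = nRT/P = 3.329 × 0.08314 × 332.05 / 0.380 = 241.8 L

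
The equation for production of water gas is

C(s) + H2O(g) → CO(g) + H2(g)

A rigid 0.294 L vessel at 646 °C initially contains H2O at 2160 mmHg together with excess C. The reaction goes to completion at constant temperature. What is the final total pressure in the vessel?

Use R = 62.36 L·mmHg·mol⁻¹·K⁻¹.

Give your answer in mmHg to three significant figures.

Rigid vessel, constant T ⇒ P scales with total gas moles (1 → 2).
P_final = (2/1) × 2160 = 4320 mmHg

4320 mmHg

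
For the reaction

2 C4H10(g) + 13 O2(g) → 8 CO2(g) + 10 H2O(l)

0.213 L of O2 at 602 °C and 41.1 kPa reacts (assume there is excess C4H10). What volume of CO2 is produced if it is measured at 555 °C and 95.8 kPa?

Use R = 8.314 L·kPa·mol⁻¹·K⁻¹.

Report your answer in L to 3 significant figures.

0.0532 L

n(O2) = PV/RT = (41.1 × 0.213) / (8.314 × 875.15) = 0.001203 mol
n(CO2) = (8/13) × 0.001203 = 0.0007403 mol
V = nRT/P = 0.0007403 × 8.314 × 828.15 / 95.8 = 0.05321 L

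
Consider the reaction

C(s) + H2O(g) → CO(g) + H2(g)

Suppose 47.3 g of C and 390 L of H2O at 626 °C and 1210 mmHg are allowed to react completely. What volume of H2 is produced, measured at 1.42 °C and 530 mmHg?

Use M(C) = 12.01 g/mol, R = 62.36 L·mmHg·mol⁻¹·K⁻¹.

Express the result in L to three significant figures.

n(C) = 47.3 / 12.01 = 3.938 mol
n(H2O) = PV/RT = (1210 × 390) / (62.36 × 899.15) = 8.416 mol
For 3.938 mol C, stoichiometry requires (1/1) × 3.938 = 3.938 mol H2O; 8.416 mol is available, so C is limiting.
n(H2) = (1/1) × 3.938 = 3.938 mol
V(H2) = nRT/P = 3.938 × 62.36 × 274.57 / 530 = 127.2 L

127 L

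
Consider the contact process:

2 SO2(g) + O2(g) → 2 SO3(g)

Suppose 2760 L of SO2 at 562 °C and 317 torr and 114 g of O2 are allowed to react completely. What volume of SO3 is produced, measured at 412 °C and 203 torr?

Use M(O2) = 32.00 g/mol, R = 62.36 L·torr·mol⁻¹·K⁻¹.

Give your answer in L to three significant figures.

n(SO2) = PV/RT = (317 × 2760) / (62.36 × 835.15) = 16.80 mol
n(O2) = 114 / 32.00 = 3.562 mol
For 16.80 mol SO2, stoichiometry requires (1/2) × 16.80 = 8.400 mol O2; 3.562 mol is available, so O2 is limiting.
n(SO3) = (2/1) × 3.562 = 7.124 mol
V(SO3) = nRT/P = 7.124 × 62.36 × 685.15 / 203 = 1499 L

1500 L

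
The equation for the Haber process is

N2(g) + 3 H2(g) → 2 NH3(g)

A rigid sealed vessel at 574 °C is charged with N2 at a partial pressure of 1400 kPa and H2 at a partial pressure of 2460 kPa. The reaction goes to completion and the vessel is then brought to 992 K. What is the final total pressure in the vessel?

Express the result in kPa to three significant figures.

At constant V, partial pressures at 574 °C are proportional to moles, so apply stoichiometry directly to pressures.
P(H2) required for 1400 kPa of N2 = (3/1) × 1400 = 4200 kPa; available 2460 kPa, so H2 is limiting.
P(N2) remaining = 1400 − (1/3) × 2460 = 580.0 kPa
P(gaseous products) = (2)/3 × 2460 = 1640 kPa
P_total at 574 °C = 580.0 + 1640 = 2220 kPa
Scaling to 992 K: P = 2220 × 992/847.15 = 2600 kPa

2600 kPa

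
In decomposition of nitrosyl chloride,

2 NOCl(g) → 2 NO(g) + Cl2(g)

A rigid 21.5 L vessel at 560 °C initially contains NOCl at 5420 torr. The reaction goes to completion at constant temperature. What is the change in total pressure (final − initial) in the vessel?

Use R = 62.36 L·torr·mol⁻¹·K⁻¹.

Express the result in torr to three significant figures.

2710 torr

At constant T and V, P ∝ n(gas): 2 mol gas → 3 mol gas.
P_final = (3/2) × 5420 = 8130 torr; ΔP = 8130 − 5420 = 2710 torr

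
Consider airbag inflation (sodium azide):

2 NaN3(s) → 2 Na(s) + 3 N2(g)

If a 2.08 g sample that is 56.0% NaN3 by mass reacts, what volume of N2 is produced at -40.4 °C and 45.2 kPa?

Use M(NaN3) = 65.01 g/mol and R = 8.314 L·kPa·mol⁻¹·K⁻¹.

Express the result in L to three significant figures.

mass of NaN3 = 2.08 × 56.0/100 = 1.165 g
n(NaN3) = 1.165 / 65.01 = 0.01792 mol
n(N2) = (3/2) × 0.01792 = 0.02688 mol
V = nRT/P = 0.02688 × 8.314 × 232.75 / 45.2 = 1.151 L

1.15 L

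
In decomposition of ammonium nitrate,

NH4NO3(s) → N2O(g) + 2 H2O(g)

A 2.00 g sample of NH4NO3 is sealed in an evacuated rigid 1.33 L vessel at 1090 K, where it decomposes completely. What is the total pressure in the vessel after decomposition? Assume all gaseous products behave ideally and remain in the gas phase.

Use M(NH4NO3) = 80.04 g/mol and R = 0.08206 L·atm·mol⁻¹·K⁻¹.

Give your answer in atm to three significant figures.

n(NH4NO3) = 2.00 / 80.04 = 0.02499 mol
n(gas produced) = (3/1) × 0.02499 = 0.07497 mol
P = nRT/V = 0.07497 × 0.08206 × 1090 / 1.33 = 5.042 atm

5.04 atm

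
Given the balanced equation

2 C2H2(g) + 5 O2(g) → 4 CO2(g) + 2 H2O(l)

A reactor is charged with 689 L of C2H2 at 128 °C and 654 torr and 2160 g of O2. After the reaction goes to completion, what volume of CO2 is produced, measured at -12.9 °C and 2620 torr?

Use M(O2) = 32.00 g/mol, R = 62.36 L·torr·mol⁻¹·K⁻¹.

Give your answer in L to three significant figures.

n(C2H2) = PV/RT = (654 × 689) / (62.36 × 401.15) = 18.01 mol
n(O2) = 2160 / 32.00 = 67.50 mol
For 18.01 mol C2H2, stoichiometry requires (5/2) × 18.01 = 45.03 mol O2; 67.50 mol is available, so C2H2 is limiting.
n(CO2) = (4/2) × 18.01 = 36.02 mol
V(CO2) = nRT/P = 36.02 × 62.36 × 260.25 / 2620 = 223.1 L

223 L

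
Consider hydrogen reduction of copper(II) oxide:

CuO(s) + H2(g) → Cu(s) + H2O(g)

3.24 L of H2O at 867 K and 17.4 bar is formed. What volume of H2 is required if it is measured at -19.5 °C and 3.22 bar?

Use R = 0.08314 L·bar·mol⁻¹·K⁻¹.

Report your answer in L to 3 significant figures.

n(H2O) = PV/RT = (17.4 × 3.24) / (0.08314 × 867) = 0.7821 mol
n(H2) = (1/1) × 0.7821 = 0.7821 mol
V = nRT/P = 0.7821 × 0.08314 × 253.65 / 3.22 = 5.122 L

5.12 L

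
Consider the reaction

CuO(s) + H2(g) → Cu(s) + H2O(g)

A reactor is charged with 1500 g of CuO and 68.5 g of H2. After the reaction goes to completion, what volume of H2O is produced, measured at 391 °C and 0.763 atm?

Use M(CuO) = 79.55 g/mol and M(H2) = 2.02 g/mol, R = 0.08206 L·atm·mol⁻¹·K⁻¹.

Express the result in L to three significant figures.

1350 L

n(CuO) = 1500 / 79.55 = 18.86 mol
n(H2) = 68.5 / 2.02 = 33.91 mol
For 18.86 mol CuO, stoichiometry requires (1/1) × 18.86 = 18.86 mol H2; 33.91 mol is available, so CuO is limiting.
n(H2O) = (1/1) × 18.86 = 18.86 mol
V(H2O) = nRT/P = 18.86 × 0.08206 × 664.15 / 0.763 = 1347 L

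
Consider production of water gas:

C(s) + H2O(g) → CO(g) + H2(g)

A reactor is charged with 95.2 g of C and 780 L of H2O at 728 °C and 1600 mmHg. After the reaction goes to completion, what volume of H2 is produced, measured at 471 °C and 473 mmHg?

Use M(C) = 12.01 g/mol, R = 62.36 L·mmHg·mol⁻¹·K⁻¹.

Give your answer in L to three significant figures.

n(C) = 95.2 / 12.01 = 7.927 mol
n(H2O) = PV/RT = (1600 × 780) / (62.36 × 1001.15) = 19.99 mol
For 7.927 mol C, stoichiometry requires (1/1) × 7.927 = 7.927 mol H2O; 19.99 mol is available, so C is limiting.
n(H2) = (1/1) × 7.927 = 7.927 mol
V(H2) = nRT/P = 7.927 × 62.36 × 744.15 / 473 = 777.7 L

778 L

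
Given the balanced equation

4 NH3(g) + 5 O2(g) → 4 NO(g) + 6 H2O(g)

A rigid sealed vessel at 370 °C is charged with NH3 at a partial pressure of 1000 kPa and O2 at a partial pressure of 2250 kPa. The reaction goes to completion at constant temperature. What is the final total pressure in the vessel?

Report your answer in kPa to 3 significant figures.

Because the vessel is rigid and T is held at 370 °C, work the stoichiometry in partial pressures (P_i = n_iRT/V).
P(O2) required for 1000 kPa of NH3 = (5/4) × 1000 = 1250 kPa; available 2250 kPa, so NH3 is limiting.
P(O2) remaining = 2250 − (5/4) × 1000 = 1000 kPa
P(gaseous products) = (4+6)/4 × 1000 = 2500 kPa
P_total at 370 °C = 1000 + 2500 = 3500 kPa

3500 kPa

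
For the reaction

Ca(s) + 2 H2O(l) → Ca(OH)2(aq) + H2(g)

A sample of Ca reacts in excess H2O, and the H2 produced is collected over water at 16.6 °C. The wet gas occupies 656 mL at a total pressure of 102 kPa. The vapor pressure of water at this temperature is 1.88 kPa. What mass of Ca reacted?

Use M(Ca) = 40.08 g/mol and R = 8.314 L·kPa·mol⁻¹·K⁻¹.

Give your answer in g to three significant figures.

P(H2) = 102 − 1.88 = 100.1 kPa
n(H2) = PV/RT = (100.1 × 0.6560) / (8.314 × 289.75) = 0.02726 mol
n(Ca) = (1/1) × 0.02726 = 0.02726 mol
m(Ca) = 0.02726 × 40.08 = 1.093 g

1.09 g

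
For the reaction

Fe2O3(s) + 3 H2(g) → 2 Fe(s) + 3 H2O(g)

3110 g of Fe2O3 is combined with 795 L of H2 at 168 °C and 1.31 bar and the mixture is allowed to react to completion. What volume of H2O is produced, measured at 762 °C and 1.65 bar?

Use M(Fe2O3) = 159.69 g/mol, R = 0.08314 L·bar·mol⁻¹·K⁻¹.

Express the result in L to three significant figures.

n(Fe2O3) = 3110 / 159.69 = 19.48 mol
n(H2) = PV/RT = (1.31 × 795) / (0.08314 × 441.15) = 28.40 mol
For 19.48 mol Fe2O3, stoichiometry requires (3/1) × 19.48 = 58.44 mol H2; 28.40 mol is available, so H2 is limiting.
n(H2O) = (3/3) × 28.40 = 28.40 mol
V(H2O) = nRT/P = 28.40 × 0.08314 × 1035.15 / 1.65 = 1481 L

1480 L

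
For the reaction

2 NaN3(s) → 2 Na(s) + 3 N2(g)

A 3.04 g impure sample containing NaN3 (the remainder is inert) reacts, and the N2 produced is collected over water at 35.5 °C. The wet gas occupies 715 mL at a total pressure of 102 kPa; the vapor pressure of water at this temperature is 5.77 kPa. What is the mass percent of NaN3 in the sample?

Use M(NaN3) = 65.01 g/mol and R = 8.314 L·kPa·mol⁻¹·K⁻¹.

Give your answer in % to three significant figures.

38.2 %

P(N2) = 102 − 5.77 = 96.23 kPa
n(N2) = PV/RT = (96.23 × 0.7150) / (8.314 × 308.65) = 0.02681 mol
n(NaN3) = (2/3) × 0.02681 = 0.01787 mol
m(NaN3) = 0.01787 × 65.01 = 1.162 g
%NaN3 = 1.162 / 3.04 × 100 = 38.22%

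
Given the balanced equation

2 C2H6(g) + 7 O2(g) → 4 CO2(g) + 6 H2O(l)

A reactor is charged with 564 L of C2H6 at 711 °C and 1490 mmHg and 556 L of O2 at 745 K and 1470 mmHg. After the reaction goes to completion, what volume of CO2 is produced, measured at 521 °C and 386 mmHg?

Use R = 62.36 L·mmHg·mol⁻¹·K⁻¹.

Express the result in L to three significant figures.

1290 L

n(C2H6) = PV/RT = (1490 × 564) / (62.36 × 984.15) = 13.69 mol
n(O2) = PV/RT = (1470 × 556) / (62.36 × 745) = 17.59 mol
For 13.69 mol C2H6, stoichiometry requires (7/2) × 13.69 = 47.91 mol O2; 17.59 mol is available, so O2 is limiting.
n(CO2) = (4/7) × 17.59 = 10.05 mol
V(CO2) = nRT/P = 10.05 × 62.36 × 794.15 / 386 = 1289 L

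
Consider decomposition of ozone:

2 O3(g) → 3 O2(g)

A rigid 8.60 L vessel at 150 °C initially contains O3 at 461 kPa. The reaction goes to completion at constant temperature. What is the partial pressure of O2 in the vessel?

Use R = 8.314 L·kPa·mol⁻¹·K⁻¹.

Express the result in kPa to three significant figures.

n(O3)₀ = PV/RT = (461 × 8.60) / (8.314 × 423.15) = 1.127 mol
n(O2) = (3/2) × 1.127 = 1.691 mol
P(O2) = nRT/V = 1.691 × 8.314 × 423.15 / 8.60 = 691.8 kPa

692 kPa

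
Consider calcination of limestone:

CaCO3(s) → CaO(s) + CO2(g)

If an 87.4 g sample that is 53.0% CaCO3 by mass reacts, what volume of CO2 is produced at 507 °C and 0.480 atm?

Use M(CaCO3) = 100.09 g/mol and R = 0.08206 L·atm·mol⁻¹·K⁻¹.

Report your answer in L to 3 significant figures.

mass of CaCO3 = 87.4 × 53.0/100 = 46.32 g
n(CaCO3) = 46.32 / 100.09 = 0.4628 mol
n(CO2) = (1/1) × 0.4628 = 0.4628 mol
V = nRT/P = 0.4628 × 0.08206 × 780.15 / 0.480 = 61.73 L

61.7 L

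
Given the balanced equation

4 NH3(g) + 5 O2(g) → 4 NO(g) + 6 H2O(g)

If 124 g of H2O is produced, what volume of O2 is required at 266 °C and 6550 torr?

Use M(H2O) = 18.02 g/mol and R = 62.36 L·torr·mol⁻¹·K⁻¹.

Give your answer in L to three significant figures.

n(H2O) = 124.0 / 18.02 = 6.881 mol
n(O2) = (5/6) × 6.881 = 5.734 mol
V = nRT/P = 5.734 × 62.36 × 539.15 / 6550 = 29.43 L

29.4 L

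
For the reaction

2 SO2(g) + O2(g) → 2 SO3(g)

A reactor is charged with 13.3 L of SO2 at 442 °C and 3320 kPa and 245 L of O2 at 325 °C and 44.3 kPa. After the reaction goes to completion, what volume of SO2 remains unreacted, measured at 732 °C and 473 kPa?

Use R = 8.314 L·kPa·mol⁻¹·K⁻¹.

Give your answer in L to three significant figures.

54.1 L

n(SO2) = PV/RT = (3320 × 13.3) / (8.314 × 715.15) = 7.426 mol
n(O2) = PV/RT = (44.3 × 245) / (8.314 × 598.15) = 2.182 mol
For 7.426 mol SO2, stoichiometry requires (1/2) × 7.426 = 3.713 mol O2; 2.182 mol is available, so O2 is limiting.
n(SO2) consumed = (2/1) × 2.182 = 4.364 mol; remaining = 7.426 − 4.364 = 3.062 mol
V(SO2) = nRT/P = 3.062 × 8.314 × 1005.15 / 473 = 54.10 L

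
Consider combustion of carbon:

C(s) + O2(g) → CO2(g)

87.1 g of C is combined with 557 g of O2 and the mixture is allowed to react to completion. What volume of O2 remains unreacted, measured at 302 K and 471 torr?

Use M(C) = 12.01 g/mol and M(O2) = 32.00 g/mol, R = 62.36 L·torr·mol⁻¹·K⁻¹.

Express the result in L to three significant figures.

n(C) = 87.1 / 12.01 = 7.252 mol
n(O2) = 557 / 32.00 = 17.41 mol
For 7.252 mol C, stoichiometry requires (1/1) × 7.252 = 7.252 mol O2; 17.41 mol is available, so C is limiting.
n(O2) consumed = (1/1) × 7.252 = 7.252 mol; remaining = 17.41 − 7.252 = 10.16 mol
V(O2) = nRT/P = 10.16 × 62.36 × 302 / 471 = 406.2 L

406 L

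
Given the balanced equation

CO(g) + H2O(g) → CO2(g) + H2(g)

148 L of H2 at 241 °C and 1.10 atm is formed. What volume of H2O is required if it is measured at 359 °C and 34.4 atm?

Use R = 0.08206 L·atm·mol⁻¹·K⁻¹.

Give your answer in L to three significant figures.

n(H2) = PV/RT = (1.10 × 148) / (0.08206 × 514.15) = 3.859 mol
n(H2O) = (1/1) × 3.859 = 3.859 mol
V = nRT/P = 3.859 × 0.08206 × 632.15 / 34.4 = 5.819 L

5.82 L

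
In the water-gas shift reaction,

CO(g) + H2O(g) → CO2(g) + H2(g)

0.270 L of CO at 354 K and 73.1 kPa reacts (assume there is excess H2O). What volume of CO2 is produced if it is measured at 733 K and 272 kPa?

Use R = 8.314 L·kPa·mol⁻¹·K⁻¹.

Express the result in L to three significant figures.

0.150 L

n(CO) = PV/RT = (73.1 × 0.270) / (8.314 × 354) = 0.006706 mol
n(CO2) = (1/1) × 0.006706 = 0.006706 mol
V = nRT/P = 0.006706 × 8.314 × 733 / 272 = 0.1502 L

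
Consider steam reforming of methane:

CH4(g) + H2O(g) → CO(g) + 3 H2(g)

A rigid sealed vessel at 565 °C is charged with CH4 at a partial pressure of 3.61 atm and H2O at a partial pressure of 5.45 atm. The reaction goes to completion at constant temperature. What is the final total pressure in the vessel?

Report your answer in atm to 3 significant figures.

Because the vessel is rigid and T is held at 565 °C, work the stoichiometry in partial pressures (P_i = n_iRT/V).
P(H2O) required for 3.61 atm of CH4 = (1/1) × 3.61 = 3.610 atm; available 5.45 atm, so CH4 is limiting.
P(H2O) remaining = 5.45 − (1/1) × 3.61 = 1.840 atm
P(gaseous products) = (1+3)/1 × 3.61 = 14.44 atm
P_total at 565 °C = 1.840 + 14.44 = 16.28 atm

16.3 atm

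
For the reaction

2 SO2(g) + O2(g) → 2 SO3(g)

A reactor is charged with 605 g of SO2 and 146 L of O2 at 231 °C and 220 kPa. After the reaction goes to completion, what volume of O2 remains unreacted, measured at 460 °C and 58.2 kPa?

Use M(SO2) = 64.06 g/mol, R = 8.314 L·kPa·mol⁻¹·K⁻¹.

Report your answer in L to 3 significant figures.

n(SO2) = 605 / 64.06 = 9.444 mol
n(O2) = PV/RT = (220 × 146) / (8.314 × 504.15) = 7.663 mol
For 9.444 mol SO2, stoichiometry requires (1/2) × 9.444 = 4.722 mol O2; 7.663 mol is available, so SO2 is limiting.
n(O2) consumed = (1/2) × 9.444 = 4.722 mol; remaining = 7.663 − 4.722 = 2.941 mol
V(O2) = nRT/P = 2.941 × 8.314 × 733.15 / 58.2 = 308.0 L

308 L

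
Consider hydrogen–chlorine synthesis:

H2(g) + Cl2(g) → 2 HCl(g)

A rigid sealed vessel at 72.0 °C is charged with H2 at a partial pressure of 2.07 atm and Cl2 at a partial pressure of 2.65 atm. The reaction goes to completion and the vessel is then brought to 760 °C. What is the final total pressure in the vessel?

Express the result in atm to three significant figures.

Because the vessel is rigid and T is held at 72.0 °C, work the stoichiometry in partial pressures (P_i = n_iRT/V).
P(Cl2) required for 2.07 atm of H2 = (1/1) × 2.07 = 2.070 atm; available 2.65 atm, so H2 is limiting.
P(Cl2) remaining = 2.65 − (1/1) × 2.07 = 0.5800 atm
P(gaseous products) = (2)/1 × 2.07 = 4.140 atm
P_total at 72.0 °C = 0.5800 + 4.140 = 4.720 atm
Scaling to 760 °C: P = 4.720 × 1033.15/345.15 = 14.13 atm

14.1 atm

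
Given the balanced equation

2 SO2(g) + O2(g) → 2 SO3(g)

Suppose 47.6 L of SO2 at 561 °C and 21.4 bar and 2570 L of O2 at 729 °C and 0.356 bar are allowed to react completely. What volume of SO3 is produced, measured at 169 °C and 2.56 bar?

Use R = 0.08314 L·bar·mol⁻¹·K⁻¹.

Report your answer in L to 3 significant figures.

211 L

n(SO2) = PV/RT = (21.4 × 47.6) / (0.08314 × 834.15) = 14.69 mol
n(O2) = PV/RT = (0.356 × 2570) / (0.08314 × 1002.15) = 10.98 mol
For 14.69 mol SO2, stoichiometry requires (1/2) × 14.69 = 7.345 mol O2; 10.98 mol is available, so SO2 is limiting.
n(SO3) = (2/2) × 14.69 = 14.69 mol
V(SO3) = nRT/P = 14.69 × 0.08314 × 442.15 / 2.56 = 210.9 L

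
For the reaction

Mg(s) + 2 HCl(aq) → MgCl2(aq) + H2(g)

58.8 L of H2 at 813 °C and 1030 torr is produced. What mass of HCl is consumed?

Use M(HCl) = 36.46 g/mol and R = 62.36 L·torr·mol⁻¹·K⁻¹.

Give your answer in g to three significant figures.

n(H2) = PV/RT = (1030 × 58.8) / (62.36 × 1086.15) = 0.8942 mol
n(HCl) = (2/1) × 0.8942 = 1.788 mol
m(HCl) = 1.788 × 36.46 = 65.19 g

65.2 g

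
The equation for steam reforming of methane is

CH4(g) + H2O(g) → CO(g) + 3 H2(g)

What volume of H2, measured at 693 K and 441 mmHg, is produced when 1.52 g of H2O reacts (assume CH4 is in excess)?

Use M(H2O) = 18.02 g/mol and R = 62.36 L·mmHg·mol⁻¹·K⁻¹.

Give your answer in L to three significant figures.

24.8 L

n(H2O) = 1.520 / 18.02 = 0.08435 mol
n(H2) = (3/1) × 0.08435 = 0.2530 mol
V = nRT/P = 0.2530 × 62.36 × 693 / 441 = 24.79 L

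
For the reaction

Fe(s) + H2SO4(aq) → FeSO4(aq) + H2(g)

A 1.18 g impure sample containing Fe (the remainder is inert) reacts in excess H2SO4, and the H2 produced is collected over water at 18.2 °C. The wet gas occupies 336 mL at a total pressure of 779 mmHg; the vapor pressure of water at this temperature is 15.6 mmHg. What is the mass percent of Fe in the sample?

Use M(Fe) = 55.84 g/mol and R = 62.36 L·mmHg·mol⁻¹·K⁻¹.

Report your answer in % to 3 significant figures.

P(H2) = 779 − 15.6 = 763.4 mmHg
n(H2) = PV/RT = (763.4 × 0.3360) / (62.36 × 291.35) = 0.01412 mol
n(Fe) = (1/1) × 0.01412 = 0.01412 mol
m(Fe) = 0.01412 × 55.84 = 0.7885 g
%Fe = 0.7885 / 1.18 × 100 = 66.82%

66.8 %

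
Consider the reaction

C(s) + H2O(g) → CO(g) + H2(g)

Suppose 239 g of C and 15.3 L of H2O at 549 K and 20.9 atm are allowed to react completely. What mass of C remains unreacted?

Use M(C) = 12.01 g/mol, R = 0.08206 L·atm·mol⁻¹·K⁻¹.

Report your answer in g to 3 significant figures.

n(C) = 239 / 12.01 = 19.90 mol
n(H2O) = PV/RT = (20.9 × 15.3) / (0.08206 × 549) = 7.098 mol
For 19.90 mol C, stoichiometry requires (1/1) × 19.90 = 19.90 mol H2O; 7.098 mol is available, so H2O is limiting.
n(C) consumed = (1/1) × 7.098 = 7.098 mol; remaining = 19.90 − 7.098 = 12.80 mol
m(C) = 12.80 × 12.01 = 153.7 g

154 g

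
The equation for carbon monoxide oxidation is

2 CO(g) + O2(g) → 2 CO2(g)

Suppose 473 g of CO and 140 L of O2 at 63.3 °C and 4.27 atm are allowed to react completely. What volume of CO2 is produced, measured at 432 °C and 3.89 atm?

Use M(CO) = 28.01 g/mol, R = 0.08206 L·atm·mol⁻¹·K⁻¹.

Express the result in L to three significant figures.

n(CO) = 473 / 28.01 = 16.89 mol
n(O2) = PV/RT = (4.27 × 140) / (0.08206 × 336.45) = 21.65 mol
For 16.89 mol CO, stoichiometry requires (1/2) × 16.89 = 8.445 mol O2; 21.65 mol is available, so CO is limiting.
n(CO2) = (2/2) × 16.89 = 16.89 mol
V(CO2) = nRT/P = 16.89 × 0.08206 × 705.15 / 3.89 = 251.2 L

251 L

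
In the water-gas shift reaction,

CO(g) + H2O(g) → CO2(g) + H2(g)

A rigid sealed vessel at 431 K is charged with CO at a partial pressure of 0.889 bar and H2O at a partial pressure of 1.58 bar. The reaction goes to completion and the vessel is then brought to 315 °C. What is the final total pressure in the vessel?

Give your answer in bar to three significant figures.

3.37 bar

At constant V, partial pressures at 431 K are proportional to moles, so apply stoichiometry directly to pressures.
P(H2O) required for 0.889 bar of CO = (1/1) × 0.889 = 0.8890 bar; available 1.58 bar, so CO is limiting.
P(H2O) remaining = 1.58 − (1/1) × 0.889 = 0.6910 bar
P(gaseous products) = (1+1)/1 × 0.889 = 1.778 bar
P_total at 431 K = 0.6910 + 1.778 = 2.469 bar
Scaling to 315 °C: P = 2.469 × 588.15/431 = 3.369 bar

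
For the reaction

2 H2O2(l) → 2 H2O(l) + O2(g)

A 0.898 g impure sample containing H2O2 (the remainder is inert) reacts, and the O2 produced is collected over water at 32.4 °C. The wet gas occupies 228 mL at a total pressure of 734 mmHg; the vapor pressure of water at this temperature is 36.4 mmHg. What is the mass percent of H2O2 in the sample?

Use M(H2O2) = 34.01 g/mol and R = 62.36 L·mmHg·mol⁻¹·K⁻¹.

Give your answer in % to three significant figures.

P(O2) = 734 − 36.4 = 697.6 mmHg
n(O2) = PV/RT = (697.6 × 0.2280) / (62.36 × 305.55) = 0.008347 mol
n(H2O2) = (2/1) × 0.008347 = 0.01669 mol
m(H2O2) = 0.01669 × 34.01 = 0.5676 g
%H2O2 = 0.5676 / 0.898 × 100 = 63.21%

63.2 %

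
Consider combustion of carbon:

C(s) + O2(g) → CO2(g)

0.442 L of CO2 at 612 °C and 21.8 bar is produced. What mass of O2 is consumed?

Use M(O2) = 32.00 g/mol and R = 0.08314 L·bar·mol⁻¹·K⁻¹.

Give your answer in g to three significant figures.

n(CO2) = PV/RT = (21.8 × 0.442) / (0.08314 × 885.15) = 0.1309 mol
n(O2) = (1/1) × 0.1309 = 0.1309 mol
m(O2) = 0.1309 × 32.00 = 4.189 g

4.19 g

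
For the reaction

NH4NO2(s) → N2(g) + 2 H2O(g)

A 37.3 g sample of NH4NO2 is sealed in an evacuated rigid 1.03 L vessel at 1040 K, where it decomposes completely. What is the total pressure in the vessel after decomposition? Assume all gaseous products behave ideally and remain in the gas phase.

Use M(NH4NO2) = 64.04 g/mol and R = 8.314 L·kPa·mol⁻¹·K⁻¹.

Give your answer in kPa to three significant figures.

n(NH4NO2) = 37.3 / 64.04 = 0.5824 mol
n(gas produced) = (3/1) × 0.5824 = 1.747 mol
P = nRT/V = 1.747 × 8.314 × 1040 / 1.03 = 14670 kPa

14700 kPa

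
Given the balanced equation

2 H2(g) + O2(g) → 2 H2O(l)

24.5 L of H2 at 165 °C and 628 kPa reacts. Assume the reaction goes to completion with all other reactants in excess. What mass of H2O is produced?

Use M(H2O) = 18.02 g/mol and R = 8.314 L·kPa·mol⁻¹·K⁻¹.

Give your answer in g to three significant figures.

76.1 g

n(H2) = PV/RT = (628 × 24.5) / (8.314 × 438.15) = 4.224 mol
n(H2O) = (2/2) × 4.224 = 4.224 mol
m(H2O) = 4.224 × 18.02 = 76.12 g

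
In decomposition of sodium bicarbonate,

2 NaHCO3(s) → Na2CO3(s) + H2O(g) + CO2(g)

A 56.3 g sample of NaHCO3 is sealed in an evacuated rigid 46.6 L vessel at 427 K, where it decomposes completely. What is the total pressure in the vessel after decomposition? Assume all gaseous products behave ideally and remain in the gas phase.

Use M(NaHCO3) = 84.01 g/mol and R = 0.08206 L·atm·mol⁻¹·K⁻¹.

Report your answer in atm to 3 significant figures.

n(NaHCO3) = 56.3 / 84.01 = 0.6702 mol
n(gas produced) = (2/2) × 0.6702 = 0.6702 mol
P = nRT/V = 0.6702 × 0.08206 × 427 / 46.6 = 0.5039 atm

0.504 atm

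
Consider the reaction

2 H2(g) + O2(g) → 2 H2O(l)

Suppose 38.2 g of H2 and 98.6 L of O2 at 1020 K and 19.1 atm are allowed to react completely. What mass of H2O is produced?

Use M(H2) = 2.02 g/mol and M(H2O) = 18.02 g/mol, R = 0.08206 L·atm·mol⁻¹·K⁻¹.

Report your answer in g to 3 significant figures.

n(H2) = 38.2 / 2.02 = 18.91 mol
n(O2) = PV/RT = (19.1 × 98.6) / (0.08206 × 1020) = 22.50 mol
For 18.91 mol H2, stoichiometry requires (1/2) × 18.91 = 9.455 mol O2; 22.50 mol is available, so H2 is limiting.
n(H2O) = (2/2) × 18.91 = 18.91 mol
m(H2O) = 18.91 × 18.02 = 340.8 g

341 g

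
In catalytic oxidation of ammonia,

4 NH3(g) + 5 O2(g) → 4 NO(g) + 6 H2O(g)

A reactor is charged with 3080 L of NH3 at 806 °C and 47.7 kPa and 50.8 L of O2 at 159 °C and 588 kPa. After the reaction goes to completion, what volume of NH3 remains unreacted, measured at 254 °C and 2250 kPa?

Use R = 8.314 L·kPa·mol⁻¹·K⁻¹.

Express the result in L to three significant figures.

18.9 L

n(NH3) = PV/RT = (47.7 × 3080) / (8.314 × 1079.15) = 16.37 mol
n(O2) = PV/RT = (588 × 50.8) / (8.314 × 432.15) = 8.314 mol
For 16.37 mol NH3, stoichiometry requires (5/4) × 16.37 = 20.46 mol O2; 8.314 mol is available, so O2 is limiting.
n(NH3) consumed = (4/5) × 8.314 = 6.651 mol; remaining = 16.37 − 6.651 = 9.719 mol
V(NH3) = nRT/P = 9.719 × 8.314 × 527.15 / 2250 = 18.93 L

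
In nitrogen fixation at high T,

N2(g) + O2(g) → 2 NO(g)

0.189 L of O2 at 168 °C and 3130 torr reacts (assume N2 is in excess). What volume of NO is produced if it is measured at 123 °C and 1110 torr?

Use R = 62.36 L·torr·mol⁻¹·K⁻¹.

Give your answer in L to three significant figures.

0.957 L

n(O2) = PV/RT = (3130 × 0.189) / (62.36 × 441.15) = 0.02150 mol
n(NO) = (2/1) × 0.02150 = 0.04300 mol
V = nRT/P = 0.04300 × 62.36 × 396.15 / 1110 = 0.9570 L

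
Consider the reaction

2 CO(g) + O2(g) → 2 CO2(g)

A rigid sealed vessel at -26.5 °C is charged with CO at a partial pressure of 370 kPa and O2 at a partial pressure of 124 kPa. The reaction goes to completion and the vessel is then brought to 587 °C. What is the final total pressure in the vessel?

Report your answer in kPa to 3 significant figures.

Because the vessel is rigid and T is held at -26.5 °C, work the stoichiometry in partial pressures (P_i = n_iRT/V).
P(O2) required for 370 kPa of CO = (1/2) × 370 = 185.0 kPa; available 124 kPa, so O2 is limiting.
P(CO) remaining = 370 − (2/1) × 124 = 122.0 kPa
P(gaseous products) = (2)/1 × 124 = 248.0 kPa
P_total at -26.5 °C = 122.0 + 248.0 = 370.0 kPa
Scaling to 587 °C: P = 370.0 × 860.15/246.65 = 1290 kPa

1290 kPa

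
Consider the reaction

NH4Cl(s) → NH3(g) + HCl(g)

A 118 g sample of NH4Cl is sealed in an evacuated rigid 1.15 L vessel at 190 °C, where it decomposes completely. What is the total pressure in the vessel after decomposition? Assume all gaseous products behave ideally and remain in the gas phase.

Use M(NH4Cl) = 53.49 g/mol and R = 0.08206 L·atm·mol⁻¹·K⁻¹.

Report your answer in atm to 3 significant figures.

n(NH4Cl) = 118 / 53.49 = 2.206 mol
n(gas produced) = (2/1) × 2.206 = 4.412 mol
P = nRT/V = 4.412 × 0.08206 × 463.15 / 1.15 = 145.8 atm

146 atm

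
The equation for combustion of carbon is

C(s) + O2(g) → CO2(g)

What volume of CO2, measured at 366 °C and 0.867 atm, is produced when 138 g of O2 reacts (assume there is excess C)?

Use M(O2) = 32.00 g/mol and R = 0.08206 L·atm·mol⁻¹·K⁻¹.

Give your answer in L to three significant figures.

261 L

n(O2) = 138.0 / 32.00 = 4.312 mol
n(CO2) = (1/1) × 4.312 = 4.312 mol
V = nRT/P = 4.312 × 0.08206 × 639.15 / 0.867 = 260.9 L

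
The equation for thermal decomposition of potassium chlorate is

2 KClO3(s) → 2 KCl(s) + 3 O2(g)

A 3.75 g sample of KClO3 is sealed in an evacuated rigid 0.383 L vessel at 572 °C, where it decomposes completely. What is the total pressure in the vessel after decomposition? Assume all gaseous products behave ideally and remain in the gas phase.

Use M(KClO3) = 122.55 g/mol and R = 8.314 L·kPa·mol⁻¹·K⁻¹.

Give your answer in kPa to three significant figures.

842 kPa

n(KClO3) = 3.75 / 122.55 = 0.03060 mol
n(gas produced) = (3/2) × 0.03060 = 0.04590 mol
P = nRT/V = 0.04590 × 8.314 × 845.15 / 0.383 = 842.1 kPa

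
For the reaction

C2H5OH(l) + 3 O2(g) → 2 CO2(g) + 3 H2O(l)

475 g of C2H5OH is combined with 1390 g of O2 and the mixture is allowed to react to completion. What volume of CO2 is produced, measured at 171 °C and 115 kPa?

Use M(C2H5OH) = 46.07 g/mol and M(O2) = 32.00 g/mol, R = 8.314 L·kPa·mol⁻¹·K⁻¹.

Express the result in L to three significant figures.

662 L

n(C2H5OH) = 475 / 46.07 = 10.31 mol
n(O2) = 1390 / 32.00 = 43.44 mol
For 10.31 mol C2H5OH, stoichiometry requires (3/1) × 10.31 = 30.93 mol O2; 43.44 mol is available, so C2H5OH is limiting.
n(CO2) = (2/1) × 10.31 = 20.62 mol
V(CO2) = nRT/P = 20.62 × 8.314 × 444.15 / 115 = 662.1 L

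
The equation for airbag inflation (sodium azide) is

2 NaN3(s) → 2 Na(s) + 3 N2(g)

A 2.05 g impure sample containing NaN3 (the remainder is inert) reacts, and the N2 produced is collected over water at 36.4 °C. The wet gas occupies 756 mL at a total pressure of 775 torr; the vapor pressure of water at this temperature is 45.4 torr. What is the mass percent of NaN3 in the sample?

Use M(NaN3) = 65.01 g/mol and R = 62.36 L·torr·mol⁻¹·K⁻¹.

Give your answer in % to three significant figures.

P(N2) = 775 − 45.4 = 729.6 torr
n(N2) = PV/RT = (729.6 × 0.7560) / (62.36 × 309.55) = 0.02857 mol
n(NaN3) = (2/3) × 0.02857 = 0.01905 mol
m(NaN3) = 0.01905 × 65.01 = 1.238 g
%NaN3 = 1.238 / 2.05 × 100 = 60.39%

60.4 %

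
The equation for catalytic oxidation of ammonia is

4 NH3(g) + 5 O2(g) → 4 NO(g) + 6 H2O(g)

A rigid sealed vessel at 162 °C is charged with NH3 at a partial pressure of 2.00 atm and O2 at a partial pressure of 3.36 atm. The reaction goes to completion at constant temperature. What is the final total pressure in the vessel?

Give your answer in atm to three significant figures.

Because the vessel is rigid and T is held at 162 °C, work the stoichiometry in partial pressures (P_i = n_iRT/V).
P(O2) required for 2.00 atm of NH3 = (5/4) × 2.00 = 2.500 atm; available 3.36 atm, so NH3 is limiting.
P(O2) remaining = 3.36 − (5/4) × 2.00 = 0.8600 atm
P(gaseous products) = (4+6)/4 × 2.00 = 5.000 atm
P_total at 162 °C = 0.8600 + 5.000 = 5.860 atm

5.86 atm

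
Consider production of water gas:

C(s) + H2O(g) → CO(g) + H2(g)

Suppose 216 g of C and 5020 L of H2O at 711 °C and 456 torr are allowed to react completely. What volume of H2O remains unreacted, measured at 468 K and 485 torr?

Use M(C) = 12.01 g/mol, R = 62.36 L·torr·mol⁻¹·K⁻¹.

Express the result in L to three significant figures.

n(C) = 216 / 12.01 = 17.99 mol
n(H2O) = PV/RT = (456 × 5020) / (62.36 × 984.15) = 37.30 mol
For 17.99 mol C, stoichiometry requires (1/1) × 17.99 = 17.99 mol H2O; 37.30 mol is available, so C is limiting.
n(H2O) consumed = (1/1) × 17.99 = 17.99 mol; remaining = 37.30 − 17.99 = 19.31 mol
V(H2O) = nRT/P = 19.31 × 62.36 × 468 / 485 = 1162 L

1160 L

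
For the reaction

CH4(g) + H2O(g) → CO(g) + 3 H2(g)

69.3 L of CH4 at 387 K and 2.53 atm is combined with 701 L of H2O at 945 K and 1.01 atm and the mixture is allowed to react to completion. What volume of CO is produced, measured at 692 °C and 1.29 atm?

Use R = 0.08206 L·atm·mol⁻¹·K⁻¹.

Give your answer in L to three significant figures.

339 L

n(CH4) = PV/RT = (2.53 × 69.3) / (0.08206 × 387) = 5.521 mol
n(H2O) = PV/RT = (1.01 × 701) / (0.08206 × 945) = 9.130 mol
For 5.521 mol CH4, stoichiometry requires (1/1) × 5.521 = 5.521 mol H2O; 9.130 mol is available, so CH4 is limiting.
n(CO) = (1/1) × 5.521 = 5.521 mol
V(CO) = nRT/P = 5.521 × 0.08206 × 965.15 / 1.29 = 339.0 L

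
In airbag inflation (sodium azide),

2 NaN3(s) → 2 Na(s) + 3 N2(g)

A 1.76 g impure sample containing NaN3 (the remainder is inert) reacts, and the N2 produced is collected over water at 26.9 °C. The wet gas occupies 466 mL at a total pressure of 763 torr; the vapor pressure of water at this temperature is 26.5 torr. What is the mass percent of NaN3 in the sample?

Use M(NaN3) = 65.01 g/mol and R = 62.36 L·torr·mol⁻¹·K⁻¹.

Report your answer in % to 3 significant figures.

P(N2) = 763 − 26.5 = 736.5 torr
n(N2) = PV/RT = (736.5 × 0.4660) / (62.36 × 300.05) = 0.01834 mol
n(NaN3) = (2/3) × 0.01834 = 0.01223 mol
m(NaN3) = 0.01223 × 65.01 = 0.7951 g
%NaN3 = 0.7951 / 1.76 × 100 = 45.18%

45.2 %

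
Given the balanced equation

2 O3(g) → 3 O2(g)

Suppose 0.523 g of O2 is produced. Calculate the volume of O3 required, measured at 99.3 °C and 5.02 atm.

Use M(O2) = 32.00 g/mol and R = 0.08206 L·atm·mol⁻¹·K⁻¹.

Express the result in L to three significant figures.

0.0663 L

n(O2) = 0.5230 / 32.00 = 0.01634 mol
n(O3) = (2/3) × 0.01634 = 0.01089 mol
V = nRT/P = 0.01089 × 0.08206 × 372.45 / 5.02 = 0.06630 L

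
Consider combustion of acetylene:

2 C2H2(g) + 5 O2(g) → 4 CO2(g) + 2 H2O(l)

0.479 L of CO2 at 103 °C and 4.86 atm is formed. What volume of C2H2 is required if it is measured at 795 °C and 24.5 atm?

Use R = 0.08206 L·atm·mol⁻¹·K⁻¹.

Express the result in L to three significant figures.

0.135 L

n(CO2) = PV/RT = (4.86 × 0.479) / (0.08206 × 376.15) = 0.07542 mol
n(C2H2) = (2/4) × 0.07542 = 0.03771 mol
V = nRT/P = 0.03771 × 0.08206 × 1068.15 / 24.5 = 0.1349 L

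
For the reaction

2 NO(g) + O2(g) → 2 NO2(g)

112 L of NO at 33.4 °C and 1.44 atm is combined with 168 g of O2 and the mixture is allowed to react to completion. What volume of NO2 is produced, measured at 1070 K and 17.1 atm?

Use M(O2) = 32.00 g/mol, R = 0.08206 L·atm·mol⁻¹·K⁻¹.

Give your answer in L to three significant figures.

n(NO) = PV/RT = (1.44 × 112) / (0.08206 × 306.55) = 6.411 mol
n(O2) = 168 / 32.00 = 5.250 mol
For 6.411 mol NO, stoichiometry requires (1/2) × 6.411 = 3.205 mol O2; 5.250 mol is available, so NO is limiting.
n(NO2) = (2/2) × 6.411 = 6.411 mol
V(NO2) = nRT/P = 6.411 × 0.08206 × 1070 / 17.1 = 32.92 L

32.9 L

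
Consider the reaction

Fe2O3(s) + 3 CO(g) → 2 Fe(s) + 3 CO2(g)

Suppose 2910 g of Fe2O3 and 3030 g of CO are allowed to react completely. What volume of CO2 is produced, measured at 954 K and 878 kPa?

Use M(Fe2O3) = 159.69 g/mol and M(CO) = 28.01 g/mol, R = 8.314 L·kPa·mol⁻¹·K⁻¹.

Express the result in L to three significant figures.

494 L

n(Fe2O3) = 2910 / 159.69 = 18.22 mol
n(CO) = 3030 / 28.01 = 108.2 mol
For 18.22 mol Fe2O3, stoichiometry requires (3/1) × 18.22 = 54.66 mol CO; 108.2 mol is available, so Fe2O3 is limiting.
n(CO2) = (3/1) × 18.22 = 54.66 mol
V(CO2) = nRT/P = 54.66 × 8.314 × 954 / 878 = 493.8 L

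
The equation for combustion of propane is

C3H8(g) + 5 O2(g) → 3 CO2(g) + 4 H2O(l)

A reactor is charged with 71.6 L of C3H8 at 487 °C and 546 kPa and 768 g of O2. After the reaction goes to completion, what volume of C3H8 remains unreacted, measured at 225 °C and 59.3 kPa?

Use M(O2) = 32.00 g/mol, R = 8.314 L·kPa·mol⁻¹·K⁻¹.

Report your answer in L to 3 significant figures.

n(C3H8) = PV/RT = (546 × 71.6) / (8.314 × 760.15) = 6.186 mol
n(O2) = 768 / 32.00 = 24.00 mol
For 6.186 mol C3H8, stoichiometry requires (5/1) × 6.186 = 30.93 mol O2; 24.00 mol is available, so O2 is limiting.
n(C3H8) consumed = (1/5) × 24.00 = 4.800 mol; remaining = 6.186 − 4.800 = 1.386 mol
V(C3H8) = nRT/P = 1.386 × 8.314 × 498.15 / 59.3 = 96.80 L

96.8 L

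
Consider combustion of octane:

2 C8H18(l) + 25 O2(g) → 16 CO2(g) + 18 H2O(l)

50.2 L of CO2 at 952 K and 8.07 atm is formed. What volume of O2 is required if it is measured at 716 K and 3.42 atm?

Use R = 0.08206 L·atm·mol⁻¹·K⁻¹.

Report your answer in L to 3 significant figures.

n(CO2) = PV/RT = (8.07 × 50.2) / (0.08206 × 952) = 5.186 mol
n(O2) = (25/16) × 5.186 = 8.103 mol
V = nRT/P = 8.103 × 0.08206 × 716 / 3.42 = 139.2 L

139 L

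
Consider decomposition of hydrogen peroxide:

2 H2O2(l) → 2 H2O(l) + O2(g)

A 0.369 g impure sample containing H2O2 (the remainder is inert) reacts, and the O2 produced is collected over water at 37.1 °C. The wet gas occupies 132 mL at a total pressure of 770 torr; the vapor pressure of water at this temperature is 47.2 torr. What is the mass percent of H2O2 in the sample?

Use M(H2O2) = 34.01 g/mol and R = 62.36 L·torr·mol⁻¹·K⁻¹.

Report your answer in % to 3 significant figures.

P(O2) = 770 − 47.2 = 722.8 torr
n(O2) = PV/RT = (722.8 × 0.1320) / (62.36 × 310.25) = 0.004931 mol
n(H2O2) = (2/1) × 0.004931 = 0.009862 mol
m(H2O2) = 0.009862 × 34.01 = 0.3354 g
%H2O2 = 0.3354 / 0.369 × 100 = 90.89%

90.9 %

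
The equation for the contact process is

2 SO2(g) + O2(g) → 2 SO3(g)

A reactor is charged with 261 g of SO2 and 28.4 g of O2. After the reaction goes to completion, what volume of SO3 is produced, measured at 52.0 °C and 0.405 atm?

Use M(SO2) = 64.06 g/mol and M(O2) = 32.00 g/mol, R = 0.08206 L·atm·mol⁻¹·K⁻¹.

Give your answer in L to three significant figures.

117 L

n(SO2) = 261 / 64.06 = 4.074 mol
n(O2) = 28.4 / 32.00 = 0.8875 mol
For 4.074 mol SO2, stoichiometry requires (1/2) × 4.074 = 2.037 mol O2; 0.8875 mol is available, so O2 is limiting.
n(SO3) = (2/1) × 0.8875 = 1.775 mol
V(SO3) = nRT/P = 1.775 × 0.08206 × 325.15 / 0.405 = 116.9 L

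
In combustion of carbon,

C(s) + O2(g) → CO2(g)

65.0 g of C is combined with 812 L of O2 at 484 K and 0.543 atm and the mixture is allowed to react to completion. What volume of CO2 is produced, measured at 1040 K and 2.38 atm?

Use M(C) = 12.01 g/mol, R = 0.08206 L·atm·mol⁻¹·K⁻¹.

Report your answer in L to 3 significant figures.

194 L

n(C) = 65.0 / 12.01 = 5.412 mol
n(O2) = PV/RT = (0.543 × 812) / (0.08206 × 484) = 11.10 mol
For 5.412 mol C, stoichiometry requires (1/1) × 5.412 = 5.412 mol O2; 11.10 mol is available, so C is limiting.
n(CO2) = (1/1) × 5.412 = 5.412 mol
V(CO2) = nRT/P = 5.412 × 0.08206 × 1040 / 2.38 = 194.1 L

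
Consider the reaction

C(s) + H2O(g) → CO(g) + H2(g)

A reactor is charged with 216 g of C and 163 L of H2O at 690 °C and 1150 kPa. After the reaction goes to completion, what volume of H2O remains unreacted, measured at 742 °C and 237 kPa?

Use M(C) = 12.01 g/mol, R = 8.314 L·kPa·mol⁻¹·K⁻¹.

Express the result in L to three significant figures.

n(C) = 216 / 12.01 = 17.99 mol
n(H2O) = PV/RT = (1150 × 163) / (8.314 × 963.15) = 23.41 mol
For 17.99 mol C, stoichiometry requires (1/1) × 17.99 = 17.99 mol H2O; 23.41 mol is available, so C is limiting.
n(H2O) consumed = (1/1) × 17.99 = 17.99 mol; remaining = 23.41 − 17.99 = 5.420 mol
V(H2O) = nRT/P = 5.420 × 8.314 × 1015.15 / 237 = 193.0 L

193 L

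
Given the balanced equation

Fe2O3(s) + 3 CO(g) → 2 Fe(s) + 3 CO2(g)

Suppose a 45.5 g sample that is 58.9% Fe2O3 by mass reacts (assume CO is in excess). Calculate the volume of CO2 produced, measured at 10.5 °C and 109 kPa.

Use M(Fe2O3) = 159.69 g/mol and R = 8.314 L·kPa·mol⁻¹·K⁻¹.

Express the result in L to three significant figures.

mass of Fe2O3 = 45.5 × 58.9/100 = 26.80 g
n(Fe2O3) = 26.80 / 159.69 = 0.1678 mol
n(CO2) = (3/1) × 0.1678 = 0.5034 mol
V = nRT/P = 0.5034 × 8.314 × 283.65 / 109 = 10.89 L

10.9 L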